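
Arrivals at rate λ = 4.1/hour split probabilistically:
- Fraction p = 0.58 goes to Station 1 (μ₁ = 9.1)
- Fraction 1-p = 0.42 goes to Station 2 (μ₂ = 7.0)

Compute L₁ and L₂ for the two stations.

Effective rates: λ₁ = 4.1×0.58 = 2.378, λ₂ = 4.1×0.42 = 1.722
Station 1: ρ₁ = 2.378/9.1 = 0.26132, L₁ = ρ₁/(1-ρ₁) = 0.26132/(1-0.26132) = 0.3538
Station 2: ρ₂ = 1.722/7.0 = 0.2460, L₂ = ρ₂/(1-ρ₂) = 0.2460/(1-0.2460) = 0.3263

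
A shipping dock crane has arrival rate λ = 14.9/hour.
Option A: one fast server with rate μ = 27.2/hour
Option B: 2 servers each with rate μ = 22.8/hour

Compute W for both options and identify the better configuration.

Option A: single server μ = 27.2 (M/M/1)
  ρ_A = 14.9/27.2 = 0.5478
  W_A = 1/(μ-λ) = 1/(27.2-14.9) = 1/12.30 = 0.08130

Option B: 2 servers μ = 22.8 (M/M/2)
  ρ_B = λ/(cμ) = 14.9/(2×22.8) = 0.3268
  Offered load a = λ/μ = cρ = 14.9/22.8 = 0.6535
  P₀ = [ Σₙ₌₀^1 aⁿ/n! + a^2/(2!(1-ρ)) ]⁻¹
  Σ = a^0/0! + a^1/1! = 1.0000 + 0.6535 = 1.6535
  a^2/(2!(1-ρ)) = 0.4271/(2 × 0.6732) = 0.3172
  P₀ = 1/(1.6535 + 0.3172) = 0.5074
  Lq = P₀·a^2·ρ / (2!(1-ρ)²) = 0.50744 × 0.42707 × 0.32675 / (2 × 0.45326) = 0.07811
  Wq_B = Lq/λ = 0.078114/14.9 = 0.005243
  W_B = Wq_B + 1/μ = 0.005243 + 0.04386 = 0.04910

Since W_B = 0.04910 < W_A = 0.08130, Option B (multiple servers) has the shorter time in system.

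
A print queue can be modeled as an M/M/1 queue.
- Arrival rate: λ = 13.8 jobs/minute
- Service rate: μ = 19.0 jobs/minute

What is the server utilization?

Server utilization: ρ = λ/μ
ρ = 13.8/19.0 = 0.7263
The server is busy 72.63% of the time.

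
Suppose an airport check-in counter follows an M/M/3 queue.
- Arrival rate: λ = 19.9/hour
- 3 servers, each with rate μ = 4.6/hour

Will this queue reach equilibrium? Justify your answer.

Stability requires ρ = λ/(cμ) < 1
ρ = 19.9/(3 × 4.6) = 19.9/13.80 = 1.4420
Since 1.4420 ≥ 1, the system is UNSTABLE.
Need c > λ/μ = 19.9/4.6 = 4.33.
Minimum servers needed: c = 5.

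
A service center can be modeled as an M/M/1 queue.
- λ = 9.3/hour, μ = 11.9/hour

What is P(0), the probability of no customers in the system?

ρ = λ/μ = 9.3/11.9 = 0.7815
P(0) = 1 - ρ = 1 - 0.7815 = 0.2185
The server is idle 21.85% of the time.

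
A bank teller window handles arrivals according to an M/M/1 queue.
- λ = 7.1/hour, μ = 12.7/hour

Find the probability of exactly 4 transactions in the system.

ρ = λ/μ = 7.1/12.7 = 0.55906
P(n) = (1-ρ)ρⁿ
P(4) = (1-0.55906) × 0.55906^4
P(4) = 0.4409 × 0.09769
P(4) = 0.04307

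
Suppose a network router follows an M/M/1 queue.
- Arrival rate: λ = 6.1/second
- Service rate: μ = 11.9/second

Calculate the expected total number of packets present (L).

ρ = λ/μ = 6.1/11.9 = 0.5126
For M/M/1: L = λ/(μ-λ)
L = 6.1/(11.9-6.1) = 6.1/5.80
L = 1.0517 packets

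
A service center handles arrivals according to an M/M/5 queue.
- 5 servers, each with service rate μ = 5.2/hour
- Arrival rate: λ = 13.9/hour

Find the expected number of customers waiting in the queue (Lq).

Traffic intensity: ρ = λ/(cμ) = 13.9/(5×5.2) = 0.5346
Since ρ = 0.5346 < 1, system is stable.
Offered load a = λ/μ = cρ = 13.9/5.2 = 2.6731
P₀ = [ Σₙ₌₀^4 aⁿ/n! + a^5/(5!(1-ρ)) ]⁻¹
Σ = a^0/0! + a^1/1! + a^2/2! + a^3/3! + a^4/4! = 1.0000 + 2.6731 + 3.5727 + 3.1833 + 2.1273 = 12.5564
a^5/(5!(1-ρ)) = 136.4763/(120 × 0.46538) = 2.4438
P₀ = 1/(12.5564 + 2.4438) = 0.06667
Lq = P₀·a^5·ρ / (5!(1-ρ)²) = 0.066666 × 136.4763 × 0.53462 / (120 × 0.21658) = 0.1872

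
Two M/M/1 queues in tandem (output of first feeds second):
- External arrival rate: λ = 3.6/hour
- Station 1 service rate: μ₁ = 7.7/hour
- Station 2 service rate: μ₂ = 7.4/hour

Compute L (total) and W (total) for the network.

By Jackson's theorem, each station behaves as independent M/M/1.
Station 1: ρ₁ = 3.6/7.7 = 0.4675, L₁ = ρ₁/(1-ρ₁) = λ/(μ₁-λ) = 3.6/4.10 = 0.8780
Station 2: ρ₂ = 3.6/7.4 = 0.4865, L₂ = ρ₂/(1-ρ₂) = λ/(μ₂-λ) = 3.6/3.80 = 0.9474
Total: L = L₁ + L₂ = 0.8780 + 0.9474 = 1.8254
W = L/λ = 1.8254/3.6 = 0.5071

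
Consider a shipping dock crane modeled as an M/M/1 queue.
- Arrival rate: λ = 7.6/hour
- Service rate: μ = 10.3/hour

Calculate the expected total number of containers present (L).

ρ = λ/μ = 7.6/10.3 = 0.7379
For M/M/1: L = λ/(μ-λ)
L = 7.6/(10.3-7.6) = 7.6/2.70
L = 2.8148 containers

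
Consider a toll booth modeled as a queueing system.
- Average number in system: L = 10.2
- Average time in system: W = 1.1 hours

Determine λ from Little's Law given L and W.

Little's Law: L = λW, so λ = L/W
λ = 10.2/1.1 = 9.2727 vehicles/hour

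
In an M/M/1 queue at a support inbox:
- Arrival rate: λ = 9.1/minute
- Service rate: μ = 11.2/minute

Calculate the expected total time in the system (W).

First, compute utilization: ρ = λ/μ = 9.1/11.2 = 0.8125
For M/M/1: W = 1/(μ-λ)
W = 1/(11.2-9.1) = 1/2.10
W = 0.4762 minutes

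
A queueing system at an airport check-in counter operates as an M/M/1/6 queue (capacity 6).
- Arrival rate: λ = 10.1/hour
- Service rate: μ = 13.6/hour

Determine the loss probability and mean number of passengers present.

ρ = λ/μ = 10.1/13.6 = 0.74265
P₀ = (1-ρ)/(1-ρ^(K+1)) = (1-0.74265)/(1-0.74265^7) = 0.25735/0.87541 = 0.2940
P_K = P₀×ρ^K = 0.29398 × 0.74265^6 = 0.29398 × 0.16777 = 0.04932
Blocking probability P_6 = 0.04932 (4.93%)
L = ρ[1 - (K+1)ρ^K + Kρ^(K+1)] / [(1-ρ)(1-ρ^(K+1))]
L = 0.74265 × (1 - 7×0.167766 + 6×0.124592) / ((1 - 0.74265) × (1 - 0.124592)) = 1.8895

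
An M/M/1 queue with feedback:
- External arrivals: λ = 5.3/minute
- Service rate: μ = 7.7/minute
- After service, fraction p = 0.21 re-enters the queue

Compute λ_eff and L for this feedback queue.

Effective arrival rate: λ_eff = λ/(1-p) = 5.3/(1-0.21) = 5.3/0.79 = 6.70886
ρ = λ_eff/μ = 6.70886/7.7 = 0.87128
L = ρ/(1-ρ) = 0.87128/(1-0.87128) = 6.7688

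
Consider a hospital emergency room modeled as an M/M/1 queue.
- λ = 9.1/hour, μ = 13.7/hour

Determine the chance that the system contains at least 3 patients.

ρ = λ/μ = 9.1/13.7 = 0.66423
P(N ≥ n) = ρⁿ
P(N ≥ 3) = 0.66423^3
P(N ≥ 3) = 0.2931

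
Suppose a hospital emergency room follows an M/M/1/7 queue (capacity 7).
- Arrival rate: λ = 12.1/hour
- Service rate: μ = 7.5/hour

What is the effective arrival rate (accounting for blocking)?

ρ = λ/μ = 12.1/7.5 = 1.6133
P₀ = (1-ρ)/(1-ρ^(K+1)) = (1-1.6133)/(1-1.6133^8) = -0.6133/-44.8903 = 0.01366
P_K = P₀×ρ^K = 0.01366 × 1.6133^7 = 0.01366 × 28.4450 = 0.3886
λ_eff = λ(1-P_K) = 12.1 × (1 - 0.388633) = 12.1 × 0.611367 = 7.3975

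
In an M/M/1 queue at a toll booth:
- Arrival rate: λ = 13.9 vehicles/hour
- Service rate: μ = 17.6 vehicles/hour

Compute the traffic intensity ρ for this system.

Server utilization: ρ = λ/μ
ρ = 13.9/17.6 = 0.7898
The server is busy 78.98% of the time.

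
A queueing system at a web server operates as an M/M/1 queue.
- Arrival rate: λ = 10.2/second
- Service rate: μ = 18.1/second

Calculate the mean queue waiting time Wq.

First, compute utilization: ρ = λ/μ = 10.2/18.1 = 0.5635
For M/M/1: Wq = λ/(μ(μ-λ))
Wq = 10.2/(18.1 × (18.1-10.2))
Wq = 10.2/(18.1 × 7.90)
Wq = 0.07133 seconds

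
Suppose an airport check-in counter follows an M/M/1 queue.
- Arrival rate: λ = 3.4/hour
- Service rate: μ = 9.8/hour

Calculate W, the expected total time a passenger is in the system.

First, compute utilization: ρ = λ/μ = 3.4/9.8 = 0.3469
For M/M/1: W = 1/(μ-λ)
W = 1/(9.8-3.4) = 1/6.40
W = 0.1562 hours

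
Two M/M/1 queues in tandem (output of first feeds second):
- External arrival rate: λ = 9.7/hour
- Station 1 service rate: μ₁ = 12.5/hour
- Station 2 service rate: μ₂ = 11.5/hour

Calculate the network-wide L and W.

By Jackson's theorem, each station behaves as independent M/M/1.
Station 1: ρ₁ = 9.7/12.5 = 0.7760, L₁ = ρ₁/(1-ρ₁) = λ/(μ₁-λ) = 9.7/2.80 = 3.4643
Station 2: ρ₂ = 9.7/11.5 = 0.8435, L₂ = ρ₂/(1-ρ₂) = λ/(μ₂-λ) = 9.7/1.80 = 5.3889
Total: L = L₁ + L₂ = 3.4643 + 5.3889 = 8.8532
W = L/λ = 8.8532/9.7 = 0.9127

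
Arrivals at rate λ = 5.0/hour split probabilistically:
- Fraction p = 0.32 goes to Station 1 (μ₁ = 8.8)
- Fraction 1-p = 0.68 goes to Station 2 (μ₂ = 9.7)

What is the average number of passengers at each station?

Effective rates: λ₁ = 5.0×0.32 = 1.6, λ₂ = 5.0×0.68 = 3.4
Station 1: ρ₁ = 1.6/8.8 = 0.1818, L₁ = ρ₁/(1-ρ₁) = 0.1818/(1-0.1818) = 0.2222
Station 2: ρ₂ = 3.4/9.7 = 0.35052, L₂ = ρ₂/(1-ρ₂) = 0.35052/(1-0.35052) = 0.5397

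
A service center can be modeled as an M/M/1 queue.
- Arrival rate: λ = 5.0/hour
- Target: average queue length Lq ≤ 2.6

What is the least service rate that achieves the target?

For M/M/1: Lq = λ²/(μ(μ-λ))
Need Lq ≤ 2.6, i.e. μ(μ-λ) ≥ λ²/2.6
μ² - 5.0μ - 25.00/2.6 ≥ 0  →  μ² - 5.0μ - 9.615385 ≥ 0
Quadratic formula (positive root): μ = [λ + √(λ² + 4×9.615385)]/2
Discriminant: 25.00 + 4×9.615385 = 63.46154, √63.46154 = 7.96628
μ ≥ (5.0 + 7.96628)/2 = 6.4831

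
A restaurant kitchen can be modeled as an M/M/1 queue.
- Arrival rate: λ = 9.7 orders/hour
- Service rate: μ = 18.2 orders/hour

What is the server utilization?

Server utilization: ρ = λ/μ
ρ = 9.7/18.2 = 0.5330
The server is busy 53.30% of the time.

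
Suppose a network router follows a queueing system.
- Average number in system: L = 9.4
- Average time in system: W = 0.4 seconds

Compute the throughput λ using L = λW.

Little's Law: L = λW, so λ = L/W
λ = 9.4/0.4 = 23.5000 packets/second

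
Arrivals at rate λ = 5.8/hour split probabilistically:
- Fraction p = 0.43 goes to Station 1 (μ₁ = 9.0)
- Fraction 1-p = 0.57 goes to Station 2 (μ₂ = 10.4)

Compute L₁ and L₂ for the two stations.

Effective rates: λ₁ = 5.8×0.43 = 2.494, λ₂ = 5.8×0.57 = 3.306
Station 1: ρ₁ = 2.494/9.0 = 0.2771, L₁ = ρ₁/(1-ρ₁) = 0.2771/(1-0.2771) = 0.3833
Station 2: ρ₂ = 3.306/10.4 = 0.31788, L₂ = ρ₂/(1-ρ₂) = 0.31788/(1-0.31788) = 0.4660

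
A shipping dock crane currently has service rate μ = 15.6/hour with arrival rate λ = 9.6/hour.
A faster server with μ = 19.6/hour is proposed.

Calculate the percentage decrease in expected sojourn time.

System 1: ρ₁ = 9.6/15.6 = 0.6154, W₁ = 1/(15.6-9.6) = 0.16667
System 2: ρ₂ = 9.6/19.6 = 0.4898, W₂ = 1/(19.6-9.6) = 0.10000
Improvement: (W₁-W₂)/W₁ = (0.16667-0.10000)/0.16667 = 40.00%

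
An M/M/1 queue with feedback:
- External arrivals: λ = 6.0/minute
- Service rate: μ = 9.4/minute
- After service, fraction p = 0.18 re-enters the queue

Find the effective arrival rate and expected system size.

Effective arrival rate: λ_eff = λ/(1-p) = 6.0/(1-0.18) = 6.0/0.82 = 7.31707
ρ = λ_eff/μ = 7.31707/9.4 = 0.778412
L = ρ/(1-ρ) = 0.778412/(1-0.778412) = 3.5129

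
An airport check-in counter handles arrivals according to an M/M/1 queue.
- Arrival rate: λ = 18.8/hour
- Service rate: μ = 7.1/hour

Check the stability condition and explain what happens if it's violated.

Stability requires ρ = λ/(cμ) < 1
ρ = 18.8/(1 × 7.1) = 18.8/7.10 = 2.6479
Since 2.6479 ≥ 1, the system is UNSTABLE.
Queue grows without bound. Need μ > λ = 18.8.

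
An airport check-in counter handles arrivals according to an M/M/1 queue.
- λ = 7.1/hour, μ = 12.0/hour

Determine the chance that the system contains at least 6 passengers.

ρ = λ/μ = 7.1/12.0 = 0.59167
P(N ≥ n) = ρⁿ
P(N ≥ 6) = 0.59167^6
P(N ≥ 6) = 0.04290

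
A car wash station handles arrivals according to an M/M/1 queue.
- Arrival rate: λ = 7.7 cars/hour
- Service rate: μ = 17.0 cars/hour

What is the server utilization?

Server utilization: ρ = λ/μ
ρ = 7.7/17.0 = 0.4529
The server is busy 45.29% of the time.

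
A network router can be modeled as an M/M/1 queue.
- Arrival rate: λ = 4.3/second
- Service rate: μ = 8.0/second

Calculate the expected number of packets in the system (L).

ρ = λ/μ = 4.3/8.0 = 0.5375
For M/M/1: L = λ/(μ-λ)
L = 4.3/(8.0-4.3) = 4.3/3.70
L = 1.1622 packets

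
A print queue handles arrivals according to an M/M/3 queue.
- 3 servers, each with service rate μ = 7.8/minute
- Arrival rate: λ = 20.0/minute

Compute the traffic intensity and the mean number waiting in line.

Traffic intensity: ρ = λ/(cμ) = 20.0/(3×7.8) = 0.8547
Since ρ = 0.8547 < 1, system is stable.
Offered load a = λ/μ = cρ = 20.0/7.8 = 2.5641
P₀ = [ Σₙ₌₀^2 aⁿ/n! + a^3/(3!(1-ρ)) ]⁻¹
Σ = a^0/0! + a^1/1! + a^2/2! = 1.0000 + 2.5641 + 3.2873 = 6.8514
a^3/(3!(1-ρ)) = 16.8580/(6 × 0.145299) = 19.3371
P₀ = 1/(6.8514 + 19.3371) = 0.03818
Lq = P₀·a^3·ρ / (3!(1-ρ)²) = 0.038185 × 16.8580 × 0.85470 / (6 × 0.021112) = 4.3434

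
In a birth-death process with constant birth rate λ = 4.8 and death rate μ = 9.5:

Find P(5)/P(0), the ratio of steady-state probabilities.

For constant rates: P(n)/P(0) = (λ/μ)^n
P(5)/P(0) = (4.8/9.5)^5 = 0.50526^5 = 0.03293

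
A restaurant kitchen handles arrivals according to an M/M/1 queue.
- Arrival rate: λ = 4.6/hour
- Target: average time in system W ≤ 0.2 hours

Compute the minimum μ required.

For M/M/1: W = 1/(μ-λ)
Need W ≤ 0.2, so 1/(μ-λ) ≤ 0.2
μ - λ ≥ 1/0.2 = 5.0000
μ ≥ 4.6 + 5.0000 = 9.6000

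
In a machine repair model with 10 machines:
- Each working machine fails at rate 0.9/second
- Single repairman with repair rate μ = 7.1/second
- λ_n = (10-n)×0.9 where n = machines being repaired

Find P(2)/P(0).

P(2)/P(0) = ∏_{i=0}^{2-1} λ_i/μ_{i+1}
= (10-0)×0.9/7.1 × (10-1)×0.9/7.1
= 1.4461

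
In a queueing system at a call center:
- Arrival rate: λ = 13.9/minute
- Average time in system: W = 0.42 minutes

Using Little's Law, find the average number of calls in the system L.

Little's Law: L = λW
L = 13.9 × 0.42 = 5.8380 calls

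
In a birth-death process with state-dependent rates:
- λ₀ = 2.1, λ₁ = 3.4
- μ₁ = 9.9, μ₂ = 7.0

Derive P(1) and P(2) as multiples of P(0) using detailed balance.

Balance equations:
State 0: λ₀P₀ = μ₁P₁ → P₁ = (λ₀/μ₁)P₀ = (2.1/9.9)P₀ = 0.2121P₀
State 1: P₂ = (λ₀λ₁)/(μ₁μ₂)P₀ = (2.1×3.4)/(9.9×7.0)P₀ = 0.1030P₀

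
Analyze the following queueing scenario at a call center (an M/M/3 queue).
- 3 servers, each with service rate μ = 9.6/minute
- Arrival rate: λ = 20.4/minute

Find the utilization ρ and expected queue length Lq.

Traffic intensity: ρ = λ/(cμ) = 20.4/(3×9.6) = 0.7083
Since ρ = 0.7083 < 1, system is stable.
Offered load a = λ/μ = cρ = 20.4/9.6 = 2.1250
P₀ = [ Σₙ₌₀^2 aⁿ/n! + a^3/(3!(1-ρ)) ]⁻¹
Σ = a^0/0! + a^1/1! + a^2/2! = 1.0000 + 2.1250 + 2.2578 = 5.3828
a^3/(3!(1-ρ)) = 9.59570/(6 × 0.291667) = 5.4833
P₀ = 1/(5.3828 + 5.4833) = 0.09203
Lq = P₀·a^3·ρ / (3!(1-ρ)²) = 0.09203 × 9.5957 × 0.7083 / (6 × 0.08507) = 1.2255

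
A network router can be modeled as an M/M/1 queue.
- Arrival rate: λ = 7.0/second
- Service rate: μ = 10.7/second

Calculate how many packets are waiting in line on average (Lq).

ρ = λ/μ = 7.0/10.7 = 0.6542
For M/M/1: Lq = λ²/(μ(μ-λ))
Lq = 49.00/(10.7 × 3.70)
Lq = 1.2377 packets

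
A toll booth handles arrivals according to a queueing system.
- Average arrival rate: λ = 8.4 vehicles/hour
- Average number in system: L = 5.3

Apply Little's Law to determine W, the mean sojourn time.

Little's Law: L = λW, so W = L/λ
W = 5.3/8.4 = 0.6310 hours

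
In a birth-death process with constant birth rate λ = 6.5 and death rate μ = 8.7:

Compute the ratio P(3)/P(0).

For constant rates: P(n)/P(0) = (λ/μ)^n
P(3)/P(0) = (6.5/8.7)^3 = 0.7471^3 = 0.4170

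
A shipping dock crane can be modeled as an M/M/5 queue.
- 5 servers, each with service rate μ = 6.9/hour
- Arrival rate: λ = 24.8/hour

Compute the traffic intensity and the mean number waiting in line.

Traffic intensity: ρ = λ/(cμ) = 24.8/(5×6.9) = 0.7188
Since ρ = 0.7188 < 1, system is stable.
Offered load a = λ/μ = cρ = 24.8/6.9 = 3.5942
P₀ = [ Σₙ₌₀^4 aⁿ/n! + a^5/(5!(1-ρ)) ]⁻¹
Σ = a^0/0! + a^1/1! + a^2/2! + a^3/3! + a^4/4! = 1.00000 + 3.59420 + 6.45915 + 7.73850 + 6.95343 = 25.7453
a^5/(5!(1-ρ)) = 599.8090/(120 × 0.28116) = 17.7778
P₀ = 1/(25.7453 + 17.7778) = 0.02298
Lq = P₀·a^5·ρ / (5!(1-ρ)²) = 0.022976 × 599.8090 × 0.71884 / (120 × 0.079051) = 1.0443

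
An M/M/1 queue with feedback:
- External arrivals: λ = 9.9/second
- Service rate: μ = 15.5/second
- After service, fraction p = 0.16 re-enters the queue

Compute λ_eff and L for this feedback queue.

Effective arrival rate: λ_eff = λ/(1-p) = 9.9/(1-0.16) = 9.9/0.84 = 11.7857
ρ = λ_eff/μ = 11.7857/15.5 = 0.76037
L = ρ/(1-ρ) = 0.76037/(1-0.76037) = 3.1731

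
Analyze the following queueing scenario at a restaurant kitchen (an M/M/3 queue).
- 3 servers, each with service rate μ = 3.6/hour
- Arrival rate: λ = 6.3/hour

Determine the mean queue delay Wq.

Traffic intensity: ρ = λ/(cμ) = 6.3/(3×3.6) = 0.5833
Since ρ = 0.5833 < 1, system is stable.
Offered load a = λ/μ = cρ = 6.3/3.6 = 1.7500
P₀ = [ Σₙ₌₀^2 aⁿ/n! + a^3/(3!(1-ρ)) ]⁻¹
Σ = a^0/0! + a^1/1! + a^2/2! = 1.0000 + 1.7500 + 1.5312 = 4.2812
a^3/(3!(1-ρ)) = 5.3594/(6 × 0.41667) = 2.1437
P₀ = 1/(4.2812 + 2.1437) = 0.1556
Lq = P₀·a^3·ρ / (3!(1-ρ)²) = 0.15564 × 5.3594 × 0.58333 / (6 × 0.17361) = 0.4671
Wq = Lq/λ = 0.46712/6.3 = 0.07415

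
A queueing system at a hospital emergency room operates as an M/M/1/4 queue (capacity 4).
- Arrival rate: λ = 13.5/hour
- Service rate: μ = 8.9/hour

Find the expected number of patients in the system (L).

ρ = λ/μ = 13.5/8.9 = 1.51685
P₀ = (1-ρ)/(1-ρ^(K+1)) = (1-1.51685)/(1-1.51685^5) = -0.51685/-7.0300 = 0.07352
P_K = P₀×ρ^K = 0.07352 × 1.51685^4 = 0.07352 × 5.2938 = 0.3892
L = ρ[1 - (K+1)ρ^K + Kρ^(K+1)] / [(1-ρ)(1-ρ^(K+1))]
L = 1.51685 × (1 - 5×5.29384 + 4×8.02996) / ((1 - 1.51685) × (1 - 8.02996)) = 2.7764 patients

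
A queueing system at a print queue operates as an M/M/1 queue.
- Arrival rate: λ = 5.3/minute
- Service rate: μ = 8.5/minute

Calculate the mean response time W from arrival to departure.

First, compute utilization: ρ = λ/μ = 5.3/8.5 = 0.6235
For M/M/1: W = 1/(μ-λ)
W = 1/(8.5-5.3) = 1/3.20
W = 0.3125 minutes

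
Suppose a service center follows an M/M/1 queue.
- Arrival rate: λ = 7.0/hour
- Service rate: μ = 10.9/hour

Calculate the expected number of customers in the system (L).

ρ = λ/μ = 7.0/10.9 = 0.6422
For M/M/1: L = λ/(μ-λ)
L = 7.0/(10.9-7.0) = 7.0/3.90
L = 1.7949 customers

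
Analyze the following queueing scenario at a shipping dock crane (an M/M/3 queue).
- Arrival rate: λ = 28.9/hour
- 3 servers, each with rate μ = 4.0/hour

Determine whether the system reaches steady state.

Stability requires ρ = λ/(cμ) < 1
ρ = 28.9/(3 × 4.0) = 28.9/12.00 = 2.4083
Since 2.4083 ≥ 1, the system is UNSTABLE.
Need c > λ/μ = 28.9/4.0 = 7.22.
Minimum servers needed: c = 8.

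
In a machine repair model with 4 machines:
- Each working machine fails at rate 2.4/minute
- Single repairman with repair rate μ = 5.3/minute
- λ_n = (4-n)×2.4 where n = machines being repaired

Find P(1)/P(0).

P(1)/P(0) = ∏_{i=0}^{1-1} λ_i/μ_{i+1}
= (4-0)×2.4/5.3
= 1.8113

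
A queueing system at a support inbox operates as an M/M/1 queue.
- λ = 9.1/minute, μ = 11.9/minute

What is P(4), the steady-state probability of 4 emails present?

ρ = λ/μ = 9.1/11.9 = 0.7647
P(n) = (1-ρ)ρⁿ
P(4) = (1-0.7647) × 0.7647^4
P(4) = 0.23530 × 0.34195
P(4) = 0.08046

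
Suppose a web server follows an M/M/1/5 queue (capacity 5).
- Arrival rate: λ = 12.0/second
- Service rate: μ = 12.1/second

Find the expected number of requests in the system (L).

ρ = λ/μ = 12.0/12.1 = 0.99174
P₀ = (1-ρ)/(1-ρ^(K+1)) = (1-0.99174)/(1-0.99174^6) = 0.008260/0.04855 = 0.1701
P_K = P₀×ρ^K = 0.1701 × 0.99174^5 = 0.1701 × 0.9594 = 0.1632
L = ρ[1 - (K+1)ρ^K + Kρ^(K+1)] / [(1-ρ)(1-ρ^(K+1))]
L = 0.99174 × (1 - 6×0.95937666 + 5×0.95145221) / ((1 - 0.99174) × (1 - 0.95145221)) = 2.4758 requests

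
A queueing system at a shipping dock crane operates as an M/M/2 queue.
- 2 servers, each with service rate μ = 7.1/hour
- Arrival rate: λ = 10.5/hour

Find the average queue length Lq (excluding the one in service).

Traffic intensity: ρ = λ/(cμ) = 10.5/(2×7.1) = 0.7394
Since ρ = 0.7394 < 1, system is stable.
Offered load a = λ/μ = cρ = 10.5/7.1 = 1.4789
P₀ = [ Σₙ₌₀^1 aⁿ/n! + a^2/(2!(1-ρ)) ]⁻¹
Σ = a^0/0! + a^1/1! = 1.0000 + 1.4789 = 2.4789
a^2/(2!(1-ρ)) = 2.18707/(2 × 0.260563) = 4.1968
P₀ = 1/(2.4789 + 4.1968) = 0.1498
Lq = P₀·a^2·ρ / (2!(1-ρ)²) = 0.1498 × 2.1871 × 0.7394 / (2 × 0.06789) = 1.7841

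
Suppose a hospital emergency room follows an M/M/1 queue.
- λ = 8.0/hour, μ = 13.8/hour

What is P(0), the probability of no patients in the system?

ρ = λ/μ = 8.0/13.8 = 0.5797
P(0) = 1 - ρ = 1 - 0.5797 = 0.4203
The server is idle 42.03% of the time.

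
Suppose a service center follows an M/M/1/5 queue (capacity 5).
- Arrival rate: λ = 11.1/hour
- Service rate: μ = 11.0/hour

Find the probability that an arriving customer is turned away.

ρ = λ/μ = 11.1/11.0 = 1.0091
P₀ = (1-ρ)/(1-ρ^(K+1)) = (1-1.0091)/(1-1.0091^6) = -0.009100/-0.05586 = 0.1629
P_K = P₀×ρ^K = 0.16292 × 1.0091^5 = 0.16292 × 1.0463 = 0.1705
Blocking probability = 17.05%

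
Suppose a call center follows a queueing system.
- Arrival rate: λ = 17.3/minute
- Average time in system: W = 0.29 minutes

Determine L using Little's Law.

Little's Law: L = λW
L = 17.3 × 0.29 = 5.0170 calls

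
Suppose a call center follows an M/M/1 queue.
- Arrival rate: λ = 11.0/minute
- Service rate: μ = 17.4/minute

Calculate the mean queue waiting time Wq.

First, compute utilization: ρ = λ/μ = 11.0/17.4 = 0.6322
For M/M/1: Wq = λ/(μ(μ-λ))
Wq = 11.0/(17.4 × (17.4-11.0))
Wq = 11.0/(17.4 × 6.40)
Wq = 0.09878 minutes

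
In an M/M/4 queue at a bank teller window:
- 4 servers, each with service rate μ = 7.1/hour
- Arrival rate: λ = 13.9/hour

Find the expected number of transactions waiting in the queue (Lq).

Traffic intensity: ρ = λ/(cμ) = 13.9/(4×7.1) = 0.4894
Since ρ = 0.4894 < 1, system is stable.
Offered load a = λ/μ = cρ = 13.9/7.1 = 1.9577
P₀ = [ Σₙ₌₀^3 aⁿ/n! + a^4/(4!(1-ρ)) ]⁻¹
Σ = a^0/0! + a^1/1! + a^2/2! + a^3/3! = 1.0000 + 1.9577 + 1.9164 + 1.2506 = 6.1247
a^4/(4!(1-ρ)) = 14.6901/(24 × 0.51056) = 1.1989
P₀ = 1/(6.1247 + 1.1989) = 0.1365
Lq = P₀·a^4·ρ / (4!(1-ρ)²) = 0.13655 × 14.6901 × 0.48944 / (24 × 0.26067) = 0.1569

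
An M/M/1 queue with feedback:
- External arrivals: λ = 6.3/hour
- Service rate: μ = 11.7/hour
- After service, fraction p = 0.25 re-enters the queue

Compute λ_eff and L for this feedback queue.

Effective arrival rate: λ_eff = λ/(1-p) = 6.3/(1-0.25) = 6.3/0.75 = 8.4000
ρ = λ_eff/μ = 8.4000/11.7 = 0.71795
L = ρ/(1-ρ) = 0.71795/(1-0.71795) = 2.5455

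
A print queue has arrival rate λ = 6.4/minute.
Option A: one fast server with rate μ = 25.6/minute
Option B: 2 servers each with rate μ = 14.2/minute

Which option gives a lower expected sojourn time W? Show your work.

Option A: single server μ = 25.6 (M/M/1)
  ρ_A = 6.4/25.6 = 0.2500
  W_A = 1/(μ-λ) = 1/(25.6-6.4) = 1/19.20 = 0.05208

Option B: 2 servers μ = 14.2 (M/M/2)
  ρ_B = λ/(cμ) = 6.4/(2×14.2) = 0.2254
  Offered load a = λ/μ = cρ = 6.4/14.2 = 0.4507
  P₀ = [ Σₙ₌₀^1 aⁿ/n! + a^2/(2!(1-ρ)) ]⁻¹
  Σ = a^0/0! + a^1/1! = 1.0000 + 0.4507 = 1.4507
  a^2/(2!(1-ρ)) = 0.2031/(2 × 0.7746) = 0.1311
  P₀ = 1/(1.4507 + 0.1311) = 0.6322
  Lq = P₀·a^2·ρ / (2!(1-ρ)²) = 0.6322 × 0.2031 × 0.2254 / (2 × 0.6001) = 0.02411
  Wq_B = Lq/λ = 0.024113/6.4 = 0.003768
  W_B = Wq_B + 1/μ = 0.003768 + 0.07042 = 0.07419

Since W_A = 0.05208 < W_B = 0.07419, Option A (single fast server) has the shorter time in system.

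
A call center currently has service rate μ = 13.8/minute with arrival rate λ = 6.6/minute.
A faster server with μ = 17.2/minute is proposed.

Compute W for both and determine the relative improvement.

System 1: ρ₁ = 6.6/13.8 = 0.4783, W₁ = 1/(13.8-6.6) = 0.1389
System 2: ρ₂ = 6.6/17.2 = 0.3837, W₂ = 1/(17.2-6.6) = 0.09434
Improvement: (W₁-W₂)/W₁ = (0.1389-0.09434)/0.1389 = 32.08%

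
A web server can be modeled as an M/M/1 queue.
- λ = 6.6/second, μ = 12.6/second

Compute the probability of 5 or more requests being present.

ρ = λ/μ = 6.6/12.6 = 0.5238
P(N ≥ n) = ρⁿ
P(N ≥ 5) = 0.5238^5
P(N ≥ 5) = 0.03943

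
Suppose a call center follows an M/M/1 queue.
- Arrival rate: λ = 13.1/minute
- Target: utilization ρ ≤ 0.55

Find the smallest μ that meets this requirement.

ρ = λ/μ, so μ = λ/ρ
μ ≥ 13.1/0.55 = 23.8182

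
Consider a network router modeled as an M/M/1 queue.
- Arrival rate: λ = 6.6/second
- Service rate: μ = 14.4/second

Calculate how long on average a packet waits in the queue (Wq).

First, compute utilization: ρ = λ/μ = 6.6/14.4 = 0.4583
For M/M/1: Wq = λ/(μ(μ-λ))
Wq = 6.6/(14.4 × (14.4-6.6))
Wq = 6.6/(14.4 × 7.80)
Wq = 0.05876 seconds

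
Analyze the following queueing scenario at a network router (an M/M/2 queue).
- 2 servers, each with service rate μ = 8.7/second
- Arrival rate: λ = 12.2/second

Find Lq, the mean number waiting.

Traffic intensity: ρ = λ/(cμ) = 12.2/(2×8.7) = 0.7011
Since ρ = 0.7011 < 1, system is stable.
Offered load a = λ/μ = cρ = 12.2/8.7 = 1.4023
P₀ = [ Σₙ₌₀^1 aⁿ/n! + a^2/(2!(1-ρ)) ]⁻¹
Σ = a^0/0! + a^1/1! = 1.0000 + 1.4023 = 2.4023
a^2/(2!(1-ρ)) = 1.96644/(2 × 0.298851) = 3.2900
P₀ = 1/(2.4023 + 3.2900) = 0.1757
Lq = P₀·a^2·ρ / (2!(1-ρ)²) = 0.17568 × 1.9664 × 0.70115 / (2 × 0.089312) = 1.3560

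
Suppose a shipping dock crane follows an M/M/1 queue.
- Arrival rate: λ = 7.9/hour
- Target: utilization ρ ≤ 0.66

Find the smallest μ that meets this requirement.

ρ = λ/μ, so μ = λ/ρ
μ ≥ 7.9/0.66 = 11.9697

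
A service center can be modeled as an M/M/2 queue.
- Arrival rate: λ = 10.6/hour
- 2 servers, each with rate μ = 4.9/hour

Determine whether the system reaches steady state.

Stability requires ρ = λ/(cμ) < 1
ρ = 10.6/(2 × 4.9) = 10.6/9.80 = 1.0816
Since 1.0816 ≥ 1, the system is UNSTABLE.
Need c > λ/μ = 10.6/4.9 = 2.16.
Minimum servers needed: c = 3.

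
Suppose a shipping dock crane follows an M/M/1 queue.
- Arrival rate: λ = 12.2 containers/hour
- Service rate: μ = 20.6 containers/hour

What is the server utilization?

Server utilization: ρ = λ/μ
ρ = 12.2/20.6 = 0.5922
The server is busy 59.22% of the time.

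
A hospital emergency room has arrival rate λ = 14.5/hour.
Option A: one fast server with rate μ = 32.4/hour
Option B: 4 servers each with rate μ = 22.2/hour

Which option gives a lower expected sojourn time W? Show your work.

Option A: single server μ = 32.4 (M/M/1)
  ρ_A = 14.5/32.4 = 0.4475
  W_A = 1/(μ-λ) = 1/(32.4-14.5) = 1/17.90 = 0.05587

Option B: 4 servers μ = 22.2 (M/M/4)
  ρ_B = λ/(cμ) = 14.5/(4×22.2) = 0.1633
  Offered load a = λ/μ = cρ = 14.5/22.2 = 0.6532
  P₀ = [ Σₙ₌₀^3 aⁿ/n! + a^4/(4!(1-ρ)) ]⁻¹
  Σ = a^0/0! + a^1/1! + a^2/2! + a^3/3! = 1.0000 + 0.6532 + 0.2133 + 0.04644 = 1.9129
  a^4/(4!(1-ρ)) = 0.1820/(24 × 0.8367) = 0.009063
  P₀ = 1/(1.9129 + 0.009063) = 0.5203
  Lq = P₀·a^4·ρ / (4!(1-ρ)²) = 0.5203 × 0.1820 × 0.1633 / (24 × 0.7001) = 0.0009203
  Wq_B = Lq/λ = 0.0009203/14.5 = 0.00006347
  W_B = Wq_B + 1/μ = 0.00006347 + 0.04505 = 0.04511

Since W_B = 0.04511 < W_A = 0.05587, Option B (multiple servers) has the shorter time in system.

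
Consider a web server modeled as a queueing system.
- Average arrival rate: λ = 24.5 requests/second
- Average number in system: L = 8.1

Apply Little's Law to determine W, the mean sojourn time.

Little's Law: L = λW, so W = L/λ
W = 8.1/24.5 = 0.3306 seconds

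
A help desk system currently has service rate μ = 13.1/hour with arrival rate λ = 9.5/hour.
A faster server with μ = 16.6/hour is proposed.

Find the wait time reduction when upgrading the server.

System 1: ρ₁ = 9.5/13.1 = 0.7252, W₁ = 1/(13.1-9.5) = 0.277778
System 2: ρ₂ = 9.5/16.6 = 0.5723, W₂ = 1/(16.6-9.5) = 0.140845
Improvement: (W₁-W₂)/W₁ = (0.277778-0.140845)/0.277778 = 49.30%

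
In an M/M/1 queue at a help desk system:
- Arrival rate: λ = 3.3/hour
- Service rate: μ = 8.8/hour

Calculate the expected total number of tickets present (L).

ρ = λ/μ = 3.3/8.8 = 0.3750
For M/M/1: L = λ/(μ-λ)
L = 3.3/(8.8-3.3) = 3.3/5.50
L = 0.6000 tickets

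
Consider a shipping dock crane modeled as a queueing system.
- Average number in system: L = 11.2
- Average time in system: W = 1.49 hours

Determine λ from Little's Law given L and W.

Little's Law: L = λW, so λ = L/W
λ = 11.2/1.49 = 7.5168 containers/hour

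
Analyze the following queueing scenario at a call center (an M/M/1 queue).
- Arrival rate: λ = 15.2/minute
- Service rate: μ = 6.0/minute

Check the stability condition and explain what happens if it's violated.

Stability requires ρ = λ/(cμ) < 1
ρ = 15.2/(1 × 6.0) = 15.2/6.00 = 2.5333
Since 2.5333 ≥ 1, the system is UNSTABLE.
Queue grows without bound. Need μ > λ = 15.2.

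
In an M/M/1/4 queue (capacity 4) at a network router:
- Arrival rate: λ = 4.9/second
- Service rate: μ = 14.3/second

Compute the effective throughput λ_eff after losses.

ρ = λ/μ = 4.9/14.3 = 0.342657
P₀ = (1-ρ)/(1-ρ^(K+1)) = (1-0.342657)/(1-0.342657^5) = 0.65734/0.99528 = 0.6605
P_K = P₀×ρ^K = 0.66046 × 0.342657^4 = 0.66046 × 0.013786 = 0.009105
λ_eff = λ(1-P_K) = 4.9 × (1 - 0.009105) = 4.9 × 0.9909 = 4.8554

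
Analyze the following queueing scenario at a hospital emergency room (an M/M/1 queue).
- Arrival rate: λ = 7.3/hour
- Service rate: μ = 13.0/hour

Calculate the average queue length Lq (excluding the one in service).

ρ = λ/μ = 7.3/13.0 = 0.5615
For M/M/1: Lq = λ²/(μ(μ-λ))
Lq = 53.29/(13.0 × 5.70)
Lq = 0.7192 patients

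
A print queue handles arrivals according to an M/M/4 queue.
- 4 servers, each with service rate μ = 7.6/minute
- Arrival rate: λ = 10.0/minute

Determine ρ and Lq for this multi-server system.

Traffic intensity: ρ = λ/(cμ) = 10.0/(4×7.6) = 0.3289
Since ρ = 0.3289 < 1, system is stable.
Offered load a = λ/μ = cρ = 10.0/7.6 = 1.3158
P₀ = [ Σₙ₌₀^3 aⁿ/n! + a^4/(4!(1-ρ)) ]⁻¹
Σ = a^0/0! + a^1/1! + a^2/2! + a^3/3! = 1.0000 + 1.3158 + 0.86565 + 0.37967 = 3.5611
a^4/(4!(1-ρ)) = 2.9974/(24 × 0.6711) = 0.1861
P₀ = 1/(3.5611 + 0.1861) = 0.2669
Lq = P₀·a^4·ρ / (4!(1-ρ)²) = 0.2669 × 2.9974 × 0.3289 / (24 × 0.4503) = 0.02435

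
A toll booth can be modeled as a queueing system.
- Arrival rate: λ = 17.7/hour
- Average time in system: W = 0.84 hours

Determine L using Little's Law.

Little's Law: L = λW
L = 17.7 × 0.84 = 14.8680 vehicles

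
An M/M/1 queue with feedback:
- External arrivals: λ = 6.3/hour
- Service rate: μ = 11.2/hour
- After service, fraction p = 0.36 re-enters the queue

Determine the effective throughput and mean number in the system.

Effective arrival rate: λ_eff = λ/(1-p) = 6.3/(1-0.36) = 6.3/0.64 = 9.84375
ρ = λ_eff/μ = 9.84375/11.2 = 0.8789063
L = ρ/(1-ρ) = 0.8789063/(1-0.8789063) = 7.2581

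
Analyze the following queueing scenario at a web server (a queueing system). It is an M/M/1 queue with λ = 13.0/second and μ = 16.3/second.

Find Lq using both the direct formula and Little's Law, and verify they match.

Method 1 (direct): Lq = λ²/(μ(μ-λ)) = 169.00/(16.3 × 3.30) = 3.1418

Method 2 (Little's Law):
W = 1/(μ-λ) = 1/3.30 = 0.30303
Wq = W - 1/μ = 0.30303 - 0.061350 = 0.24168
Lq = λWq = 13.0 × 0.24168 = 3.1418 ✔ (matches Method 1)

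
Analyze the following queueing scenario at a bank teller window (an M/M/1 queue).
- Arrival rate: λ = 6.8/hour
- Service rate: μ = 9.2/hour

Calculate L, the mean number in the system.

ρ = λ/μ = 6.8/9.2 = 0.7391
For M/M/1: L = λ/(μ-λ)
L = 6.8/(9.2-6.8) = 6.8/2.40
L = 2.8333 transactions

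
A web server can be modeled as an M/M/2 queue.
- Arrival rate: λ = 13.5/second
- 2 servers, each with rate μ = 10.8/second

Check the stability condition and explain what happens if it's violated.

Stability requires ρ = λ/(cμ) < 1
ρ = 13.5/(2 × 10.8) = 13.5/21.60 = 0.6250
Since 0.6250 < 1, the system is STABLE.
The servers are busy 62.50% of the time.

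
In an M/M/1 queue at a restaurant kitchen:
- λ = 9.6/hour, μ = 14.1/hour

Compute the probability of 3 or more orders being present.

ρ = λ/μ = 9.6/14.1 = 0.68085
P(N ≥ n) = ρⁿ
P(N ≥ 3) = 0.68085^3
P(N ≥ 3) = 0.3156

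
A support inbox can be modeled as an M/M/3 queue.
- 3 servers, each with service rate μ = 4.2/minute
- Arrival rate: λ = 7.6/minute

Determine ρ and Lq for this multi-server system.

Traffic intensity: ρ = λ/(cμ) = 7.6/(3×4.2) = 0.6032
Since ρ = 0.6032 < 1, system is stable.
Offered load a = λ/μ = cρ = 7.6/4.2 = 1.8095
P₀ = [ Σₙ₌₀^2 aⁿ/n! + a^3/(3!(1-ρ)) ]⁻¹
Σ = a^0/0! + a^1/1! + a^2/2! = 1.0000 + 1.8095 + 1.6372 = 4.4467
a^3/(3!(1-ρ)) = 5.9251/(6 × 0.39683) = 2.4885
P₀ = 1/(4.4467 + 2.4885) = 0.1442
Lq = P₀·a^3·ρ / (3!(1-ρ)²) = 0.1442 × 5.9251 × 0.6032 / (6 × 0.1575) = 0.5454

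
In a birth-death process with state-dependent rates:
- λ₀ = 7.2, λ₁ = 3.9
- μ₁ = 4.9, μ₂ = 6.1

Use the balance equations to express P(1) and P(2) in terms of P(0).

Balance equations:
State 0: λ₀P₀ = μ₁P₁ → P₁ = (λ₀/μ₁)P₀ = (7.2/4.9)P₀ = 1.4694P₀
State 1: P₂ = (λ₀λ₁)/(μ₁μ₂)P₀ = (7.2×3.9)/(4.9×6.1)P₀ = 0.9394P₀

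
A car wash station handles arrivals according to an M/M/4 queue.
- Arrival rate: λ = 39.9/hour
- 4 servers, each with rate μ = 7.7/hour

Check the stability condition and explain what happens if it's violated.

Stability requires ρ = λ/(cμ) < 1
ρ = 39.9/(4 × 7.7) = 39.9/30.80 = 1.2955
Since 1.2955 ≥ 1, the system is UNSTABLE.
Need c > λ/μ = 39.9/7.7 = 5.18.
Minimum servers needed: c = 6.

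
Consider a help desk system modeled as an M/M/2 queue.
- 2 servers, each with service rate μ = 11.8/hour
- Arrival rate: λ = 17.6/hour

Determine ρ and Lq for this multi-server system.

Traffic intensity: ρ = λ/(cμ) = 17.6/(2×11.8) = 0.7458
Since ρ = 0.7458 < 1, system is stable.
Offered load a = λ/μ = cρ = 17.6/11.8 = 1.4915
P₀ = [ Σₙ₌₀^1 aⁿ/n! + a^2/(2!(1-ρ)) ]⁻¹
Σ = a^0/0! + a^1/1! = 1.0000 + 1.4915 = 2.4915
a^2/(2!(1-ρ)) = 2.22465/(2 × 0.254237) = 4.3751
P₀ = 1/(2.4915 + 4.3751) = 0.1456
Lq = P₀·a^2·ρ / (2!(1-ρ)²) = 0.145631 × 2.22465 × 0.745763 / (2 × 0.0646366) = 1.8690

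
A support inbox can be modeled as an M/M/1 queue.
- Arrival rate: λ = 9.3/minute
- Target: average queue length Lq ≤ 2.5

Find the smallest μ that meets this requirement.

For M/M/1: Lq = λ²/(μ(μ-λ))
Need Lq ≤ 2.5, i.e. μ(μ-λ) ≥ λ²/2.5
μ² - 9.3μ - 86.49/2.5 ≥ 0  →  μ² - 9.3μ - 34.5960 ≥ 0
Quadratic formula (positive root): μ = [λ + √(λ² + 4×34.5960)]/2
Discriminant: 86.49 + 4×34.5960 = 224.8740, √224.8740 = 14.9958
μ ≥ (9.3 + 14.9958)/2 = 12.1479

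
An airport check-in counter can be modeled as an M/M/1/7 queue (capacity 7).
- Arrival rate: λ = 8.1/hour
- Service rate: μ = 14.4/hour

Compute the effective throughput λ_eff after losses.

ρ = λ/μ = 8.1/14.4 = 0.5625
P₀ = (1-ρ)/(1-ρ^(K+1)) = (1-0.5625)/(1-0.5625^8) = 0.4375/0.9900 = 0.4419
P_K = P₀×ρ^K = 0.44193 × 0.5625^7 = 0.44193 × 0.017818 = 0.007874
λ_eff = λ(1-P_K) = 8.1 × (1 - 0.007874) = 8.1 × 0.992126 = 8.0362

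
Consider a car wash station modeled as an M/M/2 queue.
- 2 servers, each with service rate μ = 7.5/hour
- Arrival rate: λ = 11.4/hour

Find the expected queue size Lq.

Traffic intensity: ρ = λ/(cμ) = 11.4/(2×7.5) = 0.7600
Since ρ = 0.7600 < 1, system is stable.
Offered load a = λ/μ = cρ = 11.4/7.5 = 1.5200
P₀ = [ Σₙ₌₀^1 aⁿ/n! + a^2/(2!(1-ρ)) ]⁻¹
Σ = a^0/0! + a^1/1! = 1.0000 + 1.5200 = 2.5200
a^2/(2!(1-ρ)) = 2.3104/(2 × 0.2400) = 4.8133
P₀ = 1/(2.5200 + 4.8133) = 0.1364
Lq = P₀·a^2·ρ / (2!(1-ρ)²) = 0.136364 × 2.31040 × 0.760000 / (2 × 0.0576000) = 2.0785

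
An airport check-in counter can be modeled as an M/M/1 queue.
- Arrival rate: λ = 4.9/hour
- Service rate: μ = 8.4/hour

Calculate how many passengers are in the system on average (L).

ρ = λ/μ = 4.9/8.4 = 0.5833
For M/M/1: L = λ/(μ-λ)
L = 4.9/(8.4-4.9) = 4.9/3.50
L = 1.4000 passengers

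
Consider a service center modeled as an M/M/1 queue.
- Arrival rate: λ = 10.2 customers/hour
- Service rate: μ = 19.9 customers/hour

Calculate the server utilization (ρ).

Server utilization: ρ = λ/μ
ρ = 10.2/19.9 = 0.5126
The server is busy 51.26% of the time.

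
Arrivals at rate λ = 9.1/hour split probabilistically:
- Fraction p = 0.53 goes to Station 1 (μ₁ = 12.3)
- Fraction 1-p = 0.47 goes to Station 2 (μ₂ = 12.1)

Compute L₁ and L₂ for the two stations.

Effective rates: λ₁ = 9.1×0.53 = 4.823, λ₂ = 9.1×0.47 = 4.277
Station 1: ρ₁ = 4.823/12.3 = 0.3921, L₁ = ρ₁/(1-ρ₁) = 0.3921/(1-0.3921) = 0.6450
Station 2: ρ₂ = 4.277/12.1 = 0.35347, L₂ = ρ₂/(1-ρ₂) = 0.35347/(1-0.35347) = 0.5467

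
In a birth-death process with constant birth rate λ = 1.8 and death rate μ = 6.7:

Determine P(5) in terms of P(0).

For constant rates: P(n)/P(0) = (λ/μ)^n
P(5)/P(0) = (1.8/6.7)^5 = 0.26866^5 = 0.001400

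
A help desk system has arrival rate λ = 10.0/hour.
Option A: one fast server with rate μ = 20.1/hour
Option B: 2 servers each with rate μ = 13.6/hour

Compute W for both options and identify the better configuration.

Option A: single server μ = 20.1 (M/M/1)
  ρ_A = 10.0/20.1 = 0.4975
  W_A = 1/(μ-λ) = 1/(20.1-10.0) = 1/10.10 = 0.09901

Option B: 2 servers μ = 13.6 (M/M/2)
  ρ_B = λ/(cμ) = 10.0/(2×13.6) = 0.3676
  Offered load a = λ/μ = cρ = 10.0/13.6 = 0.7353
  P₀ = [ Σₙ₌₀^1 aⁿ/n! + a^2/(2!(1-ρ)) ]⁻¹
  Σ = a^0/0! + a^1/1! = 1.0000 + 0.7353 = 1.7353
  a^2/(2!(1-ρ)) = 0.5407/(2 × 0.6324) = 0.4275
  P₀ = 1/(1.7353 + 0.4275) = 0.4624
  Lq = P₀·a^2·ρ / (2!(1-ρ)²) = 0.4624 × 0.5407 × 0.3676 / (2 × 0.3999) = 0.1149
  Wq_B = Lq/λ = 0.1149/10.0 = 0.01149
  W_B = Wq_B + 1/μ = 0.01149 + 0.07353 = 0.08502

Since W_B = 0.08502 < W_A = 0.09901, Option B (multiple servers) has the shorter time in system.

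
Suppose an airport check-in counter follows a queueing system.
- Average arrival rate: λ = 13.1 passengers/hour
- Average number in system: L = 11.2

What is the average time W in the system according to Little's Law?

Little's Law: L = λW, so W = L/λ
W = 11.2/13.1 = 0.8550 hours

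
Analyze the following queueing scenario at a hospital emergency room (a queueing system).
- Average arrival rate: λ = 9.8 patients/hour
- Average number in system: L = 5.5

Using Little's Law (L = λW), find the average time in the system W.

Little's Law: L = λW, so W = L/λ
W = 5.5/9.8 = 0.5612 hours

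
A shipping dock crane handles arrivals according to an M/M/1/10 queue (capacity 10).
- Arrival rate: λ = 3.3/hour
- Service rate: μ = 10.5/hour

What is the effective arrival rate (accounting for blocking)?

ρ = λ/μ = 3.3/10.5 = 0.3142857
P₀ = (1-ρ)/(1-ρ^(K+1)) = (1-0.3142857)/(1-0.3142857^11) = 0.6857/1.0000 = 0.6857
P_K = P₀×ρ^K = 0.685716 × 0.3142857^10 = 0.685716 × 0.00000940256 = 0.000006447
λ_eff = λ(1-P_K) = 3.3 × (1 - 0.000006447) = 3.3 × 1.0000 = 3.3000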